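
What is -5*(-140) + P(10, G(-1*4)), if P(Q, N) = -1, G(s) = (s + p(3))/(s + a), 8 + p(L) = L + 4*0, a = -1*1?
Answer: 699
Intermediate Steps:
a = -1
p(L) = -8 + L (p(L) = -8 + (L + 4*0) = -8 + (L + 0) = -8 + L)
G(s) = (-5 + s)/(-1 + s) (G(s) = (s + (-8 + 3))/(s - 1) = (s - 5)/(-1 + s) = (-5 + s)/(-1 + s))
-5*(-140) + P(10, G(-1*4)) = -5*(-140) - 1 = 700 - 1 = 699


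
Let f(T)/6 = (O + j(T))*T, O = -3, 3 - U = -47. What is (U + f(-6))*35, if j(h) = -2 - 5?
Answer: 14350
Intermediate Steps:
U = 50 (U = 3 - 1*(-47) = 3 + 47 = 50)
j(h) = -7
f(T) = -60*T (f(T) = 6*((-3 - 7)*T) = 6*(-10*T) = -60*T)
(U + f(-6))*35 = (50 - 60*(-6))*35 = (50 + 360)*35 = 410*35 = 14350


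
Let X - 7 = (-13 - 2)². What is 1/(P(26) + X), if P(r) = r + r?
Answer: 1/284 ≈ 0.0035211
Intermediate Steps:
X = 232 (X = 7 + (-13 - 2)² = 7 + (-15)² = 7 + 225 = 232)
P(r) = 2*r
1/(P(26) + X) = 1/(2*26 + 232) = 1/(52 + 232) = 1/284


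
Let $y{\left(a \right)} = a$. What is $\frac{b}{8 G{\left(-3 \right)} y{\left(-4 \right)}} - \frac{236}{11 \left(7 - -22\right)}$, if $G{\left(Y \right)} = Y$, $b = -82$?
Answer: $- \frac{24407}{15312} \approx -1.594$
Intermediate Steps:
$\frac{b}{8 G{\left(-3 \right)} y{\left(-4 \right)}} - \frac{236}{11 \left(7 - -22\right)} = - \frac{82}{8 \left(-3\right) \left(-4\right)} - \frac{236}{11 \left(7 - -22\right)} = - \frac{82}{\left(-24\right) \left(-4\right)} - \frac{236}{11 \left(7 + 22\right)} = - \frac{82}{96} - \frac{236}{11 \cdot 29} = \left(-82\right) \frac{1}{96} - \frac{236}{319} = - \frac{41}{48} - \frac{236}{319} = - \frac{24407}{15312}$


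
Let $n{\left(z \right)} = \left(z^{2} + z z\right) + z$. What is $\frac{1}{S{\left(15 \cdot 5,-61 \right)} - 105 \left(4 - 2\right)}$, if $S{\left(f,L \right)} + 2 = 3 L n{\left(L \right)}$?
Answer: $- \frac{1}{1350935} \approx -7.4023 \cdot 10^{-7}$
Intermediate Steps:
$n{\left(z \right)} = z + 2 z^{2}$ ($n{\left(z \right)} = \left(z^{2} + z^{2}\right) + z = 2 z^{2} + z = z + 2 z^{2}$)
$S{\left(f,L \right)} = -2 + 3 L^{2} \left(1 + 2 L\right)$ ($S{\left(f,L \right)} = -2 + 3 L L \left(1 + 2 L\right) = -2 + 3 L^{2} \left(1 + 2 L\right)$)
$\frac{1}{S{\left(15 \cdot 5,-61 \right)} - 105 \left(4 - 2\right)} = \frac{1}{\left(-2 + \left(-61\right)^{2} \left(3 + 6 \left(-61\right)\right)\right) - 105 \left(4 - 2\right)} = \frac{1}{\left(-2 + 3721 \left(3 - 366\right)\right) - 210} = \frac{1}{\left(-2 + 3721 \left(-363\right)\right) - 210} = \frac{1}{\left(-2 - 1350723\right) - 210} = \frac{1}{-1350725 - 210} = \frac{1}{-1350935} = - \frac{1}{1350935}$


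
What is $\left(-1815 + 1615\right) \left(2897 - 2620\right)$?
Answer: $-55400$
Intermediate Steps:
$\left(-1815 + 1615\right) \left(2897 - 2620\right) = \left(-200\right) 277 = -55400$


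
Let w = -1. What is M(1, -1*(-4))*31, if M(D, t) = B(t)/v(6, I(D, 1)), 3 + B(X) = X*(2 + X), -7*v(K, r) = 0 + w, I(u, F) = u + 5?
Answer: 4557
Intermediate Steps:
I(u, F) = 5 + u
v(K, r) = ⅐ (v(K, r) = -(0 - 1)/7 = -⅐*(-1) = ⅐)
B(X) = -3 + X*(2 + X)
M(D, t) = -21 + 7*t² + 14*t (M(D, t) = (-3 + t² + 2*t)/(⅐) = (-3 + t² + 2*t)*7 = -21 + 7*t² + 14*t)
M(1, -1*(-4))*31 = (-21 + 7*(-1*(-4))² + 14*(-1*(-4)))*31 = (-21 + 7*4² + 14*4)*31 = (-21 + 7*16 + 56)*31 = (-21 + 112 + 56)*31 = 147*31 = 4557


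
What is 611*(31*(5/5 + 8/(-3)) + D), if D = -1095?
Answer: -2101840/3 ≈ -7.0061e+5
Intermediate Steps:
611*(31*(5/5 + 8/(-3)) + D) = 611*(31*(5/5 + 8/(-3)) - 1095) = 611*(31*(5*(⅕) + 8*(-⅓)) - 1095) = 611*(31*(1 - 8/3) - 1095) = 611*(31*(-5/3) - 1095) = 611*(-155/3 - 1095) = 611*(-3440/3) = -2101840/3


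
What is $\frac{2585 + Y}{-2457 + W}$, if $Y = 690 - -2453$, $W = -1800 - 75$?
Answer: $- \frac{1432}{1083} \approx -1.3223$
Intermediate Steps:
$W = -1875$
$Y = 3143$ ($Y = 690 + 2453 = 3143$)
$\frac{2585 + Y}{-2457 + W} = \frac{2585 + 3143}{-2457 - 1875} = \frac{5728}{-4332} = 5728 \left(- \frac{1}{4332}\right) = - \frac{1432}{1083}$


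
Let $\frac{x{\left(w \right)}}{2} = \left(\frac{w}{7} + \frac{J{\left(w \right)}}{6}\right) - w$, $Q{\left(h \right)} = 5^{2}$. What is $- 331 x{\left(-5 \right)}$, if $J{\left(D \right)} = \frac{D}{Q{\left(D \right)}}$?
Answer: $- \frac{295583}{105} \approx -2815.1$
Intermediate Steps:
$Q{\left(h \right)} = 25$
$J{\left(D \right)} = \frac{D}{25}$
$x{\left(w \right)} = - \frac{893 w}{525}$ ($x{\left(w \right)} = 2 \left(\left(\frac{w}{7} + \frac{\frac{1}{25} w}{6}\right) - w\right) = 2 \left(\left(w \frac{1}{7} + \frac{w}{25} \cdot \frac{1}{6}\right) - w\right) = 2 \left(\left(\frac{w}{7} + \frac{w}{150}\right) - w\right) = 2 \left(\frac{157 w}{1050} - w\right) = 2 \left(- \frac{893 w}{1050}\right) = - \frac{893 w}{525}$)
$- 331 x{\left(-5 \right)} = - 331 \left(\left(- \frac{893}{525}\right) \left(-5\right)\right) = \left(-331\right) \frac{893}{105} = - \frac{295583}{105}$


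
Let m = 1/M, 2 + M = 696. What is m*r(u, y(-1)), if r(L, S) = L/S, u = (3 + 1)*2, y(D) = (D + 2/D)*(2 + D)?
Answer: -4/1041 ≈ -0.0038425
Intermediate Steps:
M = 694 (M = -2 + 696 = 694)
y(D) = (2 + D)*(D + 2/D)
u = 8 (u = 4*2 = 8)
m = 1/694 ≈ 0.0014409
m*r(u, y(-1)) = (8/(2 + (-1)**2 + 2*(-1) + 4/(-1)))/694 = (8/(2 + 1 - 2 + 4*(-1)))/694 = (8/(2 + 1 - 2 - 4))/694 = (8/(-3))/694 = (8*(-1/3))/694 = (1/694)*(-8/3) = -4/1041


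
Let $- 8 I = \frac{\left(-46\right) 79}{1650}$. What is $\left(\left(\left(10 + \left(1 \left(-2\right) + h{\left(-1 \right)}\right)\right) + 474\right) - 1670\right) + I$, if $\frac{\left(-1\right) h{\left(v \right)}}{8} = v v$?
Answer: $- \frac{7891783}{6600} \approx -1195.7$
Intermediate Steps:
$h{\left(v \right)} = - 8 v^{2}$ ($h{\left(v \right)} = - 8 v v = - 8 v^{2}$)
$I = \frac{1817}{6600}$ ($I = - \frac{\left(-46\right) 79 \cdot \frac{1}{1650}}{8} = - \frac{\left(-3634\right) \frac{1}{1650}}{8} = \left(- \frac{1}{8}\right) \left(- \frac{1817}{825}\right) = \frac{1817}{6600} \approx 0.2753$)
$\left(\left(\left(10 + \left(1 \left(-2\right) + h{\left(-1 \right)}\right)\right) + 474\right) - 1670\right) + I = \left(\left(\left(10 + \left(1 \left(-2\right) - 8 \left(-1\right)^{2}\right)\right) + 474\right) - 1670\right) + \frac{1817}{6600} = \left(\left(\left(10 - 10\right) + 474\right) - 1670\right) + \frac{1817}{6600} = \left(\left(0 + 474\right) - 1670\right) + \frac{1817}{6600} = \left(474 - 1670\right) + \frac{1817}{6600} = -1196 + \frac{1817}{6600} = - \frac{7891783}{6600}$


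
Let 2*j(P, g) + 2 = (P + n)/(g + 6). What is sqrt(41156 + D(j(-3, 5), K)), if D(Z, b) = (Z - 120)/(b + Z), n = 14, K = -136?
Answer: sqrt(3067381317)/273 ≈ 202.87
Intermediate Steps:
j(P, g) = -1 + (14 + P)/(2*(6 + g)) (j(P, g) = -1 + ((P + 14)/(g + 6))/2 = -1 + ((14 + P)/(6 + g))/2 = -1 + (14 + P)/(2*(6 + g)))
D(Z, b) = (-120 + Z)/(Z + b)
sqrt(41156 + D(j(-3, 5), K)) = sqrt(41156 + (-120 + (1 + (1/2)*(-3) - 1*5)/(6 + 5))/((1 + (1/2)*(-3) - 1*5)/(6 + 5) - 136)) = sqrt(41156 + (-120 + (1 - 3/2 - 5)/11)/((1 - 3/2 - 5)/11 - 136)) = sqrt(41156 + (-120 + (1/11)*(-11/2))/((1/11)*(-11/2) - 136)) = sqrt(41156 + (-120 - 1/2)/(-1/2 - 136)) = sqrt(41156 - 241/2/(-273/2)) = sqrt(41156 - 2/273*(-241/2)) = sqrt(41156 + 241/273) = sqrt(11235829/273) = sqrt(3067381317)/273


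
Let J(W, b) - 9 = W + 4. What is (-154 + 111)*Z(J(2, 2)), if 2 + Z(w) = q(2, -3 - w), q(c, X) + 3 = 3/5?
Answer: 946/5 ≈ 189.20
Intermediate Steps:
q(c, X) = -12/5 (q(c, X) = -3 + 3/5 = -3 + 3*(⅕) = -3 + ⅗ = -12/5)
J(W, b) = 13 + W (J(W, b) = 9 + (W + 4) = 9 + (4 + W) = 13 + W)
Z(w) = -22/5 (Z(w) = -2 - 12/5 = -22/5)
(-154 + 111)*Z(J(2, 2)) = (-154 + 111)*(-22/5) = -43*(-22/5) = 946/5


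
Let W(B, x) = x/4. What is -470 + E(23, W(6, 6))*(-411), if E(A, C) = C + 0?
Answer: -2173/2 ≈ -1086.5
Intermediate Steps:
W(B, x) = x/4 (W(B, x) = x*(¼) = x/4)
E(A, C) = C
-470 + E(23, W(6, 6))*(-411) = -470 + ((¼)*6)*(-411) = -470 + (3/2)*(-411) = -470 - 1233/2 = -2173/2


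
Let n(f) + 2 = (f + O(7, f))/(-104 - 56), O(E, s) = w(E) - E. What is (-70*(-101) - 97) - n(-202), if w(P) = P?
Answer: 557899/80 ≈ 6973.7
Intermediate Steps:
O(E, s) = 0 (O(E, s) = E - E = 0)
n(f) = -2 - f/160 (n(f) = -2 + (f + 0)/(-104 - 56) = -2 + f/(-160) = -2 + f*(-1/160) = -2 - f/160)
(-70*(-101) - 97) - n(-202) = (-70*(-101) - 97) - (-2 - 1/160*(-202)) = (7070 - 97) - (-2 + 101/80) = 6973 - 1*(-59/80) = 6973 + 59/80 = 557899/80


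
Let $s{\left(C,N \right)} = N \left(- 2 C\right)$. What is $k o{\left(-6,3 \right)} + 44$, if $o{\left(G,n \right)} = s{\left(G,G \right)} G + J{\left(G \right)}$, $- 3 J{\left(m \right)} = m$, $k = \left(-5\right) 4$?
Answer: $-8636$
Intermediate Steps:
$s{\left(C,N \right)} = - 2 C N$
$k = -20$
$J{\left(m \right)} = - \frac{m}{3}$
$o{\left(G,n \right)} = - 2 G^{3} - \frac{G}{3}$ ($o{\left(G,n \right)} = - 2 G G G - \frac{G}{3} = - 2 G^{2} G - \frac{G}{3} = - 2 G^{3} - \frac{G}{3}$)
$k o{\left(-6,3 \right)} + 44 = - 20 \left(- 2 \left(-6\right)^{3} - -2\right) + 44 = - 20 \left(\left(-2\right) \left(-216\right) + 2\right) + 44 = - 20 \left(432 + 2\right) + 44 = \left(-20\right) 434 + 44 = -8680 + 44 = -8636$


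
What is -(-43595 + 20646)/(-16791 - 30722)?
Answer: -22949/47513 ≈ -0.48300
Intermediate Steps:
-(-43595 + 20646)/(-16791 - 30722) = -(-22949)/(-47513) = -(-22949)*(-1)/47513 = -1*22949/47513 = -22949/47513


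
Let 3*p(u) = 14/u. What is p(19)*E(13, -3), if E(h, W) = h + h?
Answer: 364/57 ≈ 6.3860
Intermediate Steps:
p(u) = 14/(3*u) (p(u) = (14/u)/3 = 14/(3*u))
E(h, W) = 2*h
p(19)*E(13, -3) = ((14/3)/19)*(2*13) = ((14/3)*(1/19))*26 = (14/57)*26 = 364/57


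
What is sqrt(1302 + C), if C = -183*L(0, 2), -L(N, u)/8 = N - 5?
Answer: I*sqrt(6018) ≈ 77.576*I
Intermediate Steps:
L(N, u) = 40 - 8*N (L(N, u) = -8*(N - 5) = -8*(-5 + N) = 40 - 8*N)
C = -7320 (C = -183*(40 - 8*0) = -183*(40 + 0) = -183*40 = -7320)
sqrt(1302 + C) = sqrt(1302 - 7320) = sqrt(-6018) = I*sqrt(6018)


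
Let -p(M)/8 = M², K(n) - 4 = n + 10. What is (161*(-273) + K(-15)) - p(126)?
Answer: 83054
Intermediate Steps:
K(n) = 14 + n (K(n) = 4 + (n + 10) = 4 + (10 + n) = 14 + n)
p(M) = -8*M²
(161*(-273) + K(-15)) - p(126) = (161*(-273) + (14 - 15)) - (-8)*126² = (-43953 - 1) - (-8)*15876 = -43954 - 1*(-127008) = -43954 + 127008 = 83054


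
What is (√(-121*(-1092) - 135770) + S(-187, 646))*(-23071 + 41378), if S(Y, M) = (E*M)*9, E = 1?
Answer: 106436898 + 18307*I*√3638 ≈ 1.0644e+8 + 1.1042e+6*I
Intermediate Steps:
S(Y, M) = 9*M (S(Y, M) = (1*M)*9 = M*9 = 9*M)
(√(-121*(-1092) - 135770) + S(-187, 646))*(-23071 + 41378) = (√(-121*(-1092) - 135770) + 9*646)*(-23071 + 41378) = (√(132132 - 135770) + 5814)*18307 = (√(-3638) + 5814)*18307 = (I*√3638 + 5814)*18307 = (5814 + I*√3638)*18307 = 106436898 + 18307*I*√3638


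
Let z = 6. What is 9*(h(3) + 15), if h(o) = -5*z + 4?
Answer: -99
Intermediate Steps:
h(o) = -26 (h(o) = -5*6 + 4 = -30 + 4 = -26)
9*(h(3) + 15) = 9*(-26 + 15) = 9*(-11) = -99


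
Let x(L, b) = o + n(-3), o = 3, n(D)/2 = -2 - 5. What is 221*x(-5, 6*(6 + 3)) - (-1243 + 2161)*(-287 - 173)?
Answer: 419849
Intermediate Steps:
n(D) = -14 (n(D) = 2*(-2 - 5) = 2*(-7) = -14)
x(L, b) = -11 (x(L, b) = 3 - 14 = -11)
221*x(-5, 6*(6 + 3)) - (-1243 + 2161)*(-287 - 173) = 221*(-11) - (-1243 + 2161)*(-287 - 173) = -2431 - 918*(-460) = -2431 - 1*(-422280) = -2431 + 422280 = 419849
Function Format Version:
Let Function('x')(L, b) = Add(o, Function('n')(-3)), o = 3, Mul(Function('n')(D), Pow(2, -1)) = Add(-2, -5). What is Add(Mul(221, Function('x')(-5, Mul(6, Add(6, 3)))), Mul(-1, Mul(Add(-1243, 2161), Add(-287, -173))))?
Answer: 419849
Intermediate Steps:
Function('n')(D) = -14 (Function('n')(D) = Mul(2, Add(-2, -5)) = Mul(2, -7) = -14)
Function('x')(L, b) = -11 (Function('x')(L, b) = Add(3, -14) = -11)
Add(Mul(221, Function('x')(-5, Mul(6, Add(6, 3)))), Mul(-1, Mul(Add(-1243, 2161), Add(-287, -173)))) = Add(Mul(221, -11), Mul(-1, Mul(Add(-1243, 2161), Add(-287, -173)))) = Add(-2431, Mul(-1, Mul(918, -460))) = Add(-2431, Mul(-1, -422280)) = Add(-2431, 422280) = 419849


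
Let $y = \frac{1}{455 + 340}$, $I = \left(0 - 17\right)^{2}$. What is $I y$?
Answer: $\frac{289}{795} \approx 0.36352$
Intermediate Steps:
$I = 289$ ($I = \left(-17\right)^{2} = 289$)
$y = \frac{1}{795} \approx 0.0012579$
$I y = 289 \cdot \frac{1}{795} = \frac{289}{795}$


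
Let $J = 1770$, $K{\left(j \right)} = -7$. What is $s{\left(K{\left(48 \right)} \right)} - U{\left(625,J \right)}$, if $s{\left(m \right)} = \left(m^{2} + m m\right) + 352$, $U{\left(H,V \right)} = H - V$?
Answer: $1595$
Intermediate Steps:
$s{\left(m \right)} = 352 + 2 m^{2}$ ($s{\left(m \right)} = \left(m^{2} + m^{2}\right) + 352 = 2 m^{2} + 352 = 352 + 2 m^{2}$)
$s{\left(K{\left(48 \right)} \right)} - U{\left(625,J \right)} = \left(352 + 2 \left(-7\right)^{2}\right) - \left(625 - 1770\right) = \left(352 + 2 \cdot 49\right) - \left(625 - 1770\right) = \left(352 + 98\right) - -1145 = 450 + 1145 = 1595$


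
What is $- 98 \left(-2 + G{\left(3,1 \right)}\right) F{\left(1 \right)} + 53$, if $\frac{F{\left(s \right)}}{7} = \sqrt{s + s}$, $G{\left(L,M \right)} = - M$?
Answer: $53 + 2058 \sqrt{2} \approx 2963.5$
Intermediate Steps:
$F{\left(s \right)} = 7 \sqrt{2} \sqrt{s}$ ($F{\left(s \right)} = 7 \sqrt{s + s} = 7 \sqrt{2 s} = 7 \sqrt{2} \sqrt{s}$)
$- 98 \left(-2 + G{\left(3,1 \right)}\right) F{\left(1 \right)} + 53 = - 98 \left(-2 - 1\right) 7 \sqrt{2} \sqrt{1} + 53 = - 98 \left(-2 - 1\right) 7 \sqrt{2} \cdot 1 + 53 = - 98 \left(- 3 \cdot 7 \sqrt{2}\right) + 53 = - 98 \left(- 21 \sqrt{2}\right) + 53 = 2058 \sqrt{2} + 53 = 53 + 2058 \sqrt{2}$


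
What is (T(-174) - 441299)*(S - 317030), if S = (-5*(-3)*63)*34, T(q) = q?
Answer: 125775657700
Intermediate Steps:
S = 32130 (S = (15*63)*34 = 945*34 = 32130)
(T(-174) - 441299)*(S - 317030) = (-174 - 441299)*(32130 - 317030) = -441473*(-284900) = 125775657700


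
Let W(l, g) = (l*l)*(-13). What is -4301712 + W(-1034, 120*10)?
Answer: -18200740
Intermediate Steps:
W(l, g) = -13*l² (W(l, g) = l²*(-13) = -13*l²)
-4301712 + W(-1034, 120*10) = -4301712 - 13*(-1034)² = -4301712 - 13*1069156 = -4301712 - 13899028 = -18200740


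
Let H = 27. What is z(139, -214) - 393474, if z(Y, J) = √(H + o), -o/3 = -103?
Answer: -393474 + 4*√21 ≈ -3.9346e+5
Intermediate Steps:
o = 309 (o = -3*(-103) = 309)
z(Y, J) = 4*√21 (z(Y, J) = √(27 + 309) = √336 = 4*√21)
z(139, -214) - 393474 = 4*√21 - 393474 = -393474 + 4*√21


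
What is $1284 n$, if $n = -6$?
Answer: $-7704$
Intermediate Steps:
$1284 n = 1284 \left(-6\right) = -7704$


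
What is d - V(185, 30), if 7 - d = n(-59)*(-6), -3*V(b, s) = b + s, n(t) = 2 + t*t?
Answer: 62930/3 ≈ 20977.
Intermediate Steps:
n(t) = 2 + t²
V(b, s) = -b/3 - s/3 (V(b, s) = -(b + s)/3 = -b/3 - s/3)
d = 20905 (d = 7 - (2 + (-59)²)*(-6) = 7 - (2 + 3481)*(-6) = 7 - 3483*(-6) = 7 - 1*(-20898) = 7 + 20898 = 20905)
d - V(185, 30) = 20905 - (-⅓*185 - ⅓*30) = 20905 - (-185/3 - 10) = 20905 - 1*(-215/3) = 20905 + 215/3 = 62930/3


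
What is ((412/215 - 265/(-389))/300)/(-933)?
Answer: -217243/23409436500 ≈ -9.2801e-6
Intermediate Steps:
((412/215 - 265/(-389))/300)/(-933) = ((412*(1/215) - 265*(-1/389))*(1/300))*(-1/933) = ((412/215 + 265/389)*(1/300))*(-1/933) = ((217243/83635)*(1/300))*(-1/933) = (217243/25090500)*(-1/933) = -217243/23409436500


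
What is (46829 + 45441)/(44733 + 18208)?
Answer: 92270/62941 ≈ 1.4660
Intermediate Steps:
(46829 + 45441)/(44733 + 18208) = 92270/62941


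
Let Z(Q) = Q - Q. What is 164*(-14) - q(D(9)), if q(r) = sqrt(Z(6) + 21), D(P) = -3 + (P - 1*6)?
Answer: -2296 - sqrt(21) ≈ -2300.6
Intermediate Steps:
D(P) = -9 + P (D(P) = -3 + (P - 6) = -3 + (-6 + P) = -9 + P)
Z(Q) = 0
q(r) = sqrt(21) (q(r) = sqrt(0 + 21) = sqrt(21))
164*(-14) - q(D(9)) = 164*(-14) - sqrt(21) = -2296 - sqrt(21)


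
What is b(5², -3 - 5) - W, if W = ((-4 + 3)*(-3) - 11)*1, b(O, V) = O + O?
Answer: 58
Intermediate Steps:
b(O, V) = 2*O
W = -8 (W = (-1*(-3) - 11)*1 = (3 - 11)*1 = -8*1 = -8)
b(5², -3 - 5) - W = 2*5² - 1*(-8) = 2*25 + 8 = 50 + 8 = 58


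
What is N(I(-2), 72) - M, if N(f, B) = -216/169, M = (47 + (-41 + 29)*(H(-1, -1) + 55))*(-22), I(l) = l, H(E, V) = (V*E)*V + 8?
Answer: -2591662/169 ≈ -15335.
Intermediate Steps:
H(E, V) = 8 + E*V² (H(E, V) = (E*V)*V + 8 = E*V² + 8 = 8 + E*V²)
M = 15334 (M = (47 + (-41 + 29)*((8 - 1*(-1)²) + 55))*(-22) = (47 - 12*((8 - 1*1) + 55))*(-22) = (47 - 12*((8 - 1) + 55))*(-22) = (47 - 12*(7 + 55))*(-22) = (47 - 12*62)*(-22) = (47 - 744)*(-22) = -697*(-22) = 15334)
N(f, B) = -216/169 (N(f, B) = -216*1/169 = -216/169)
N(I(-2), 72) - M = -216/169 - 1*15334 = -216/169 - 15334 = -2591662/169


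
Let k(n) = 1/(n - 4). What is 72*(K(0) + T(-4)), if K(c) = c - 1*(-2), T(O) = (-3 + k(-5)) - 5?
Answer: -440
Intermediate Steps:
k(n) = 1/(-4 + n)
T(O) = -73/9 (T(O) = (-3 + 1/(-4 - 5)) - 5 = (-3 + 1/(-9)) - 5 = (-3 - ⅑) - 5 = -28/9 - 5 = -73/9)
K(c) = 2 + c (K(c) = c + 2 = 2 + c)
72*(K(0) + T(-4)) = 72*((2 + 0) - 73/9) = 72*(2 - 73/9) = 72*(-55/9) = -440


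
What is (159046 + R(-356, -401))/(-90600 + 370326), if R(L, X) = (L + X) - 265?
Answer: 79012/139863 ≈ 0.56492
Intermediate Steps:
R(L, X) = -265 + L + X
(159046 + R(-356, -401))/(-90600 + 370326) = (159046 + (-265 - 356 - 401))/(-90600 + 370326) = (159046 - 1022)/279726 = 158024*(1/279726) = 79012/139863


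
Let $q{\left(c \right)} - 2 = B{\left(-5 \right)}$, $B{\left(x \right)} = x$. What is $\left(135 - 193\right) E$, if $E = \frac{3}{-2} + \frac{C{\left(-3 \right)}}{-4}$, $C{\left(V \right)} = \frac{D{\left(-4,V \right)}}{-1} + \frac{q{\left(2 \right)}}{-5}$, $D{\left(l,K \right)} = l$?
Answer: $\frac{1537}{10} \approx 153.7$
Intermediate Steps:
$q{\left(c \right)} = -3$ ($q{\left(c \right)} = 2 - 5 = -3$)
$C{\left(V \right)} = \frac{23}{5}$ ($C{\left(V \right)} = - \frac{4}{-1} - \frac{3}{-5} = \left(-4\right) \left(-1\right) - - \frac{3}{5} = 4 + \frac{3}{5} = \frac{23}{5}$)
$E = - \frac{53}{20}$ ($E = \frac{3}{-2} + \frac{23}{5 \left(-4\right)} = 3 \left(- \frac{1}{2}\right) + \frac{23}{5} \left(- \frac{1}{4}\right) = - \frac{3}{2} - \frac{23}{20} = - \frac{53}{20} \approx -2.65$)
$\left(135 - 193\right) E = \left(135 - 193\right) \left(- \frac{53}{20}\right) = \left(-58\right) \left(- \frac{53}{20}\right) = \frac{1537}{10}$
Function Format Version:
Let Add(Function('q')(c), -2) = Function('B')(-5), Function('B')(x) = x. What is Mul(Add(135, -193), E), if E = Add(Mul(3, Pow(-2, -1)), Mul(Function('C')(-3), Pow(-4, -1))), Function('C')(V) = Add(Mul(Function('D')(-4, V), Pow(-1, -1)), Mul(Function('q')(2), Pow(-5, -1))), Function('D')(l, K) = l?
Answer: Rational(1537, 10) ≈ 153.70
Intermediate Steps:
Function('q')(c) = -3 (Function('q')(c) = Add(2, -5) = -3)
Function('C')(V) = Rational(23, 5) (Function('C')(V) = Add(Mul(-4, Pow(-1, -1)), Mul(-3, Pow(-5, -1))) = Add(Mul(-4, -1), Mul(-3, Rational(-1, 5))) = Add(4, Rational(3, 5)) = Rational(23, 5))
E = Rational(-53, 20) (E = Add(Mul(3, Pow(-2, -1)), Mul(Rational(23, 5), Pow(-4, -1))) = Add(Mul(3, Rational(-1, 2)), Mul(Rational(23, 5), Rational(-1, 4))) = Add(Rational(-3, 2), Rational(-23, 20)) = Rational(-53, 20) ≈ -2.6500)
Mul(Add(135, -193), E) = Mul(Add(135, -193), Rational(-53, 20)) = Mul(-58, Rational(-53, 20)) = Rational(1537, 10)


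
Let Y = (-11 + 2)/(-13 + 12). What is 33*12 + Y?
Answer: 405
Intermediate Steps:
Y = 9 (Y = -9/(-1) = -9*(-1) = 9)
33*12 + Y = 33*12 + 9 = 396 + 9 = 405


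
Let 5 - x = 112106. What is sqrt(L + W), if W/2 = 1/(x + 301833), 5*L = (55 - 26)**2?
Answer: sqrt(37843143576630)/474330 ≈ 12.969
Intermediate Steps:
x = -112101 (x = 5 - 1*112106 = 5 - 112106 = -112101)
L = 841/5 (L = (55 - 26)**2/5 = (1/5)*29**2 = (1/5)*841 = 841/5 ≈ 168.20)
W = 1/94866 (W = 2/(-112101 + 301833) = 2/189732 = 2*(1/189732) = 1/94866 ≈ 1.0541e-5)
sqrt(L + W) = sqrt(841/5 + 1/94866) = sqrt(79782311/474330) = sqrt(37843143576630)/474330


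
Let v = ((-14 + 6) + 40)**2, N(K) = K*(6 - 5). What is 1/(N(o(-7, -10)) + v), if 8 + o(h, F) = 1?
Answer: 1/1017 ≈ 0.00098328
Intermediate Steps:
o(h, F) = -7 (o(h, F) = -8 + 1 = -7)
N(K) = K (N(K) = K*1 = K)
v = 1024 (v = (-8 + 40)**2 = 32**2 = 1024)
1/(N(o(-7, -10)) + v) = 1/(-7 + 1024) = 1/1017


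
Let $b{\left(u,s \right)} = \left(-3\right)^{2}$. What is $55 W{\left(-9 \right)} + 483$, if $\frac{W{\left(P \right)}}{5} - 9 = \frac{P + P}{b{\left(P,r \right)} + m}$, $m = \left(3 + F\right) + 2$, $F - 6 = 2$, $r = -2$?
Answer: $2733$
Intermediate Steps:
$F = 8$ ($F = 6 + 2 = 8$)
$m = 13$ ($m = \left(3 + 8\right) + 2 = 11 + 2 = 13$)
$b{\left(u,s \right)} = 9$
$W{\left(P \right)} = 45 + \frac{5 P}{11}$ ($W{\left(P \right)} = 45 + 5 \frac{P + P}{9 + 13} = 45 + 5 \frac{2 P}{22} = 45 + 5 \cdot 2 P \frac{1}{22} = 45 + 5 \frac{P}{11} = 45 + \frac{5 P}{11}$)
$55 W{\left(-9 \right)} + 483 = 55 \left(45 + \frac{5}{11} \left(-9\right)\right) + 483 = 55 \left(45 - \frac{45}{11}\right) + 483 = 55 \cdot \frac{450}{11} + 483 = 2250 + 483 = 2733$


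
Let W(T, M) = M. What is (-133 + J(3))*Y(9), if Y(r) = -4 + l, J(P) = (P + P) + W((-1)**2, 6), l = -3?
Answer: 847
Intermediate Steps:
J(P) = 6 + 2*P (J(P) = (P + P) + 6 = 2*P + 6 = 6 + 2*P)
Y(r) = -7 (Y(r) = -4 - 3 = -7)
(-133 + J(3))*Y(9) = (-133 + (6 + 2*3))*(-7) = (-133 + (6 + 6))*(-7) = (-133 + 12)*(-7) = -121*(-7) = 847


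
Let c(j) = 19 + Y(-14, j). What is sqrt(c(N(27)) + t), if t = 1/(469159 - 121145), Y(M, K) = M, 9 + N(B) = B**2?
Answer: sqrt(605569068994)/348014 ≈ 2.2361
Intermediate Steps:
N(B) = -9 + B**2
c(j) = 5 (c(j) = 19 - 14 = 5)
t = 1/348014 ≈ 2.8734e-6
sqrt(c(N(27)) + t) = sqrt(5 + 1/348014) = sqrt(1740071/348014) = sqrt(605569068994)/348014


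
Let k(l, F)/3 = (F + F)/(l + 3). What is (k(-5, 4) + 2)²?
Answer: 100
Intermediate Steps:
k(l, F) = 6*F/(3 + l) (k(l, F) = 3*((F + F)/(l + 3)) = 3*((2*F)/(3 + l)) = 3*(2*F/(3 + l)) = 6*F/(3 + l))
(k(-5, 4) + 2)² = (6*4/(3 - 5) + 2)² = (6*4/(-2) + 2)² = (6*4*(-½) + 2)² = (-12 + 2)² = (-10)² = 100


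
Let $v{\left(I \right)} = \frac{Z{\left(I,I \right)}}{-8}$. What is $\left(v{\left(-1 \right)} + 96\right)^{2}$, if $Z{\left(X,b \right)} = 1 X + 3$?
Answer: $\frac{146689}{16} \approx 9168.1$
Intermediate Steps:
$Z{\left(X,b \right)} = 3 + X$ ($Z{\left(X,b \right)} = X + 3 = 3 + X$)
$v{\left(I \right)} = - \frac{3}{8} - \frac{I}{8}$ ($v{\left(I \right)} = \frac{3 + I}{-8} = \left(3 + I\right) \left(- \frac{1}{8}\right) = - \frac{3}{8} - \frac{I}{8}$)
$\left(v{\left(-1 \right)} + 96\right)^{2} = \left(\left(- \frac{3}{8} - - \frac{1}{8}\right) + 96\right)^{2} = \left(\left(- \frac{3}{8} + \frac{1}{8}\right) + 96\right)^{2} = \left(- \frac{1}{4} + 96\right)^{2} = \left(\frac{383}{4}\right)^{2} = \frac{146689}{16}$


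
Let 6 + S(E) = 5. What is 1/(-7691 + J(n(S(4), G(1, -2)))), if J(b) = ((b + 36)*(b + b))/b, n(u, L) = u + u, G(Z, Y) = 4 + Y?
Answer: -1/7623 ≈ -0.00013118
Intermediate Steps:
S(E) = -1 (S(E) = -6 + 5 = -1)
n(u, L) = 2*u
J(b) = 72 + 2*b (J(b) = ((36 + b)*(2*b))/b = (2*b*(36 + b))/b = 72 + 2*b)
1/(-7691 + J(n(S(4), G(1, -2)))) = 1/(-7691 + (72 + 2*(2*(-1)))) = 1/(-7691 + (72 + 2*(-2))) = 1/(-7691 + (72 - 4)) = 1/(-7691 + 68) = 1/(-7623) = -1/7623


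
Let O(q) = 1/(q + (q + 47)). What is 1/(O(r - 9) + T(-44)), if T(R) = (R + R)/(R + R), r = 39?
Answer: 107/108 ≈ 0.99074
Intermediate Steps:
O(q) = 1/(47 + 2*q) (O(q) = 1/(q + (47 + q)) = 1/(47 + 2*q))
T(R) = 1 (T(R) = (2*R)/((2*R)) = (2*R)*(1/(2*R)) = 1)
1/(O(r - 9) + T(-44)) = 1/(1/(47 + 2*(39 - 9)) + 1) = 1/(1/(47 + 2*30) + 1) = 1/(1/(47 + 60) + 1) = 1/(1/107 + 1) = 1/(108/107) = 107/108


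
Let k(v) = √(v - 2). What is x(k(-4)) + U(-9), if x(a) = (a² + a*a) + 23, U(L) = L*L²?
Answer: -718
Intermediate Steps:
U(L) = L³
k(v) = √(-2 + v)
x(a) = 23 + 2*a² (x(a) = (a² + a²) + 23 = 2*a² + 23 = 23 + 2*a²)
x(k(-4)) + U(-9) = (23 + 2*(√(-2 - 4))²) + (-9)³ = (23 + 2*(√(-6))²) - 729 = (23 + 2*(I*√6)²) - 729 = (23 + 2*(-6)) - 729 = (23 - 12) - 729 = 11 - 729 = -718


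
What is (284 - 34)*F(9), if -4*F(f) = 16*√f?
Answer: -3000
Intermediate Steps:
F(f) = -4*√f
(284 - 34)*F(9) = (284 - 34)*(-4*√9) = 250*(-4*3) = 250*(-12) = -3000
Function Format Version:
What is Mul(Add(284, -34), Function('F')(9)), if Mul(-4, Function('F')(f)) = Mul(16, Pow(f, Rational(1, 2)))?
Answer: -3000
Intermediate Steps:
Function('F')(f) = Mul(-4, Pow(f, Rational(1, 2))) (Function('F')(f) = Mul(Rational(-1, 4), Mul(16, Pow(f, Rational(1, 2)))) = Mul(-4, Pow(f, Rational(1, 2))))
Mul(Add(284, -34), Function('F')(9)) = Mul(Add(284, -34), Mul(-4, Pow(9, Rational(1, 2)))) = Mul(250, Mul(-4, 3)) = Mul(250, -12) = -3000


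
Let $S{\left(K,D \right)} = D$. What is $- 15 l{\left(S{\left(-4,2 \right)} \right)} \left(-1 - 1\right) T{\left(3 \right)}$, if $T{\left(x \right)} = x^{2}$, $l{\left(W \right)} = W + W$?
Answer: $1080$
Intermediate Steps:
$l{\left(W \right)} = 2 W$
$- 15 l{\left(S{\left(-4,2 \right)} \right)} \left(-1 - 1\right) T{\left(3 \right)} = - 15 \cdot 2 \cdot 2 \left(-1 - 1\right) 3^{2} = \left(-15\right) 4 \left(\left(-2\right) 9\right) = \left(-60\right) \left(-18\right) = 1080$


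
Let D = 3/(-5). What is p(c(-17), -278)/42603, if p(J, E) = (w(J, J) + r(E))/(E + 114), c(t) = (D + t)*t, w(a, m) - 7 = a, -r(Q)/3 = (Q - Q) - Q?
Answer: 2639/34934460 ≈ 7.5541e-5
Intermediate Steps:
D = -3/5 (D = 3*(-1/5) = -3/5 ≈ -0.60000)
r(Q) = 3*Q (r(Q) = -3*((Q - Q) - Q) = -3*(0 - Q) = -(-3)*Q = 3*Q)
w(a, m) = 7 + a
c(t) = t*(-3/5 + t) (c(t) = (-3/5 + t)*t = t*(-3/5 + t))
p(J, E) = (7 + J + 3*E)/(114 + E) (p(J, E) = ((7 + J) + 3*E)/(E + 114) = (7 + J + 3*E)/(114 + E))
p(c(-17), -278)/42603 = ((7 + (1/5)*(-17)*(-3 + 5*(-17)) + 3*(-278))/(114 - 278))/42603 = ((7 + (1/5)*(-17)*(-3 - 85) - 834)/(-164))*(1/42603) = -(7 + (1/5)*(-17)*(-88) - 834)/164*(1/42603) = -(7 + 1496/5 - 834)/164*(1/42603) = -1/164*(-2639/5)*(1/42603) = (2639/820)*(1/42603) = 2639/34934460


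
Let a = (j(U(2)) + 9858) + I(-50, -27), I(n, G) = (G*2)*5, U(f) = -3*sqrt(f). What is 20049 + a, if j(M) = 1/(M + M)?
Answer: 29637 - sqrt(2)/12 ≈ 29637.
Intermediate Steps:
j(M) = 1/(2*M)
I(n, G) = 10*G (I(n, G) = (2*G)*5 = 10*G)
a = 9588 - sqrt(2)/12 (a = (1/(2*((-3*sqrt(2)))) + 9858) + 10*(-27) = ((-sqrt(2)/6)/2 + 9858) - 270 = (-sqrt(2)/12 + 9858) - 270 = (9858 - sqrt(2)/12) - 270 = 9588 - sqrt(2)/12 ≈ 9587.9)
20049 + a = 20049 + (9588 - sqrt(2)/12) = 29637 - sqrt(2)/12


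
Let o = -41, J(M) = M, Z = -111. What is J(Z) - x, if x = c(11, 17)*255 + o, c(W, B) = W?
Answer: -2875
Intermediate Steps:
x = 2764 (x = 11*255 - 41 = 2805 - 41 = 2764)
J(Z) - x = -111 - 1*2764 = -111 - 2764 = -2875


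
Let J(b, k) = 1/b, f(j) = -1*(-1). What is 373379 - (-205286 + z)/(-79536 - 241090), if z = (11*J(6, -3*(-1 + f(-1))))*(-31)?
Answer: 718288859467/1923756 ≈ 3.7338e+5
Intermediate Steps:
f(j) = 1
z = -341/6 (z = (11/6)*(-31) = -341/6 ≈ -56.833)
373379 - (-205286 + z)/(-79536 - 241090) = 373379 - (-205286 - 341/6)/(-79536 - 241090) = 373379 - (-1232057)/(6*(-320626)) = 373379 - (-1232057)*(-1)/(6*320626) = 373379 - 1*1232057/1923756 = 373379 - 1232057/1923756 = 718288859467/1923756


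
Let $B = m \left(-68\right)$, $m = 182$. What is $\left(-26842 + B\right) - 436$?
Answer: $-39654$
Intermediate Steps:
$B = -12376$ ($B = 182 \left(-68\right) = -12376$)
$\left(-26842 + B\right) - 436 = \left(-26842 - 12376\right) - 436 = -39218 - 436 = -39654$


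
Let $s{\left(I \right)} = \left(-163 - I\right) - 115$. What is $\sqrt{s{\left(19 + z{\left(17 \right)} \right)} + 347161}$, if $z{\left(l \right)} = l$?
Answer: $\sqrt{346847} \approx 588.94$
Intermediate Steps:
$s{\left(I \right)} = -278 - I$
$\sqrt{s{\left(19 + z{\left(17 \right)} \right)} + 347161} = \sqrt{\left(-278 - \left(19 + 17\right)\right) + 347161} = \sqrt{\left(-278 - 36\right) + 347161} = \sqrt{-314 + 347161} = \sqrt{346847}$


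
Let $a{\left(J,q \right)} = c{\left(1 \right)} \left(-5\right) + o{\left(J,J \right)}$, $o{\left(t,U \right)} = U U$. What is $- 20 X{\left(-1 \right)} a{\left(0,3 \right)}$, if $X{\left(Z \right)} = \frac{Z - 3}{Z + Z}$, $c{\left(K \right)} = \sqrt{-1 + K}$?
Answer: $0$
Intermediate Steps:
$o{\left(t,U \right)} = U^{2}$
$a{\left(J,q \right)} = J^{2}$ ($a{\left(J,q \right)} = \sqrt{-1 + 1} \left(-5\right) + J^{2} = \sqrt{0} \left(-5\right) + J^{2} = 0 \left(-5\right) + J^{2} = 0 + J^{2} = J^{2}$)
$X{\left(Z \right)} = \frac{-3 + Z}{2 Z}$
$- 20 X{\left(-1 \right)} a{\left(0,3 \right)} = - 20 \frac{-3 - 1}{2 \left(-1\right)} 0^{2} = - 20 \cdot \frac{1}{2} \left(-1\right) \left(-4\right) 0 = \left(-20\right) 2 \cdot 0 = \left(-40\right) 0 = 0$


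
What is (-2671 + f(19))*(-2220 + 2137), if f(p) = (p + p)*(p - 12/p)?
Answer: 163759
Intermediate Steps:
f(p) = 2*p*(p - 12/p) (f(p) = (2*p)*(p - 12/p) = 2*p*(p - 12/p))
(-2671 + f(19))*(-2220 + 2137) = (-2671 + (-24 + 2*19**2))*(-2220 + 2137) = (-2671 + (-24 + 2*361))*(-83) = (-2671 + (-24 + 722))*(-83) = (-2671 + 698)*(-83) = -1973*(-83) = 163759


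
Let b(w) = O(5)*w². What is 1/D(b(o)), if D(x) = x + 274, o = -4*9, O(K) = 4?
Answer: 1/5458 ≈ 0.00018322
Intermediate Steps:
o = -36
b(w) = 4*w²
D(x) = 274 + x
1/D(b(o)) = 1/(274 + 4*(-36)²) = 1/(274 + 4*1296) = 1/(274 + 5184) = 1/5458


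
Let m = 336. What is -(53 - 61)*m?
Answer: 2688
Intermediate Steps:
-(53 - 61)*m = -(53 - 61)*336 = -(-8)*336 = -1*(-2688) = 2688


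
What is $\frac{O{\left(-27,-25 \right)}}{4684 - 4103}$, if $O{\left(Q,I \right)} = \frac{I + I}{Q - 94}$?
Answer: $\frac{50}{70301} \approx 0.00071123$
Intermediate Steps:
$O{\left(Q,I \right)} = \frac{2 I}{-94 + Q}$
$\frac{O{\left(-27,-25 \right)}}{4684 - 4103} = \frac{2 \left(-25\right) \frac{1}{-94 - 27}}{4684 - 4103} = \frac{2 \left(-25\right) \frac{1}{-121}}{4684 - 4103} = \frac{2 \left(-25\right) \left(- \frac{1}{121}\right)}{581} = \frac{50}{121} \cdot \frac{1}{581} = \frac{50}{70301}$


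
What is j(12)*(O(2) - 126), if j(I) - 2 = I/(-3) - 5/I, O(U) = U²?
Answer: 1769/6 ≈ 294.83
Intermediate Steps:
j(I) = 2 - 5/I - I/3 (j(I) = 2 + (I/(-3) - 5/I) = 2 + (I*(-⅓) - 5/I) = 2 + (-I/3 - 5/I) = 2 + (-5/I - I/3) = 2 - 5/I - I/3)
j(12)*(O(2) - 126) = (2 - 5/12 - ⅓*12)*(2² - 126) = (2 - 5*1/12 - 4)*(4 - 126) = (2 - 5/12 - 4)*(-122) = -29/12*(-122) = 1769/6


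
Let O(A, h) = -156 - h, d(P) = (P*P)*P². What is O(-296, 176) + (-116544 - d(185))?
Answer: -1171467501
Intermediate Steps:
d(P) = P⁴ (d(P) = P²*P² = P⁴)
O(-296, 176) + (-116544 - d(185)) = (-156 - 1*176) + (-116544 - 1*185⁴) = (-156 - 176) + (-116544 - 1*1171350625) = -332 + (-116544 - 1171350625) = -332 - 1171467169 = -1171467501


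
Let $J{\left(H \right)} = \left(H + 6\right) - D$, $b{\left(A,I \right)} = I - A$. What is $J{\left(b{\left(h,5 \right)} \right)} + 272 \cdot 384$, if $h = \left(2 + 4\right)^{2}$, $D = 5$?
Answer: $104418$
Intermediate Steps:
$h = 36$ ($h = 6^{2} = 36$)
$J{\left(H \right)} = 1 + H$ ($J{\left(H \right)} = \left(H + 6\right) - 5 = \left(6 + H\right) - 5 = 1 + H$)
$J{\left(b{\left(h,5 \right)} \right)} + 272 \cdot 384 = \left(1 + \left(5 - 36\right)\right) + 272 \cdot 384 = \left(1 + \left(5 - 36\right)\right) + 104448 = \left(1 - 31\right) + 104448 = -30 + 104448 = 104418$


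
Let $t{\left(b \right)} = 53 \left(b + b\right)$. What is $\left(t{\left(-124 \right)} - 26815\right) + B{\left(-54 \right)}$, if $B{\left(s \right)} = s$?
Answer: $-40013$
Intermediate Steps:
$t{\left(b \right)} = 106 b$ ($t{\left(b \right)} = 53 \cdot 2 b = 106 b$)
$\left(t{\left(-124 \right)} - 26815\right) + B{\left(-54 \right)} = \left(106 \left(-124\right) - 26815\right) - 54 = \left(-13144 - 26815\right) - 54 = -39959 - 54 = -40013$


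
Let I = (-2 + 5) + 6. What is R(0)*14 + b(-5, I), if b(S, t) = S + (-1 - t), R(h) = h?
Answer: -15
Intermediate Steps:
I = 9 (I = 3 + 6 = 9)
b(S, t) = -1 + S - t
R(0)*14 + b(-5, I) = 0*14 + (-1 - 5 - 1*9) = 0 + (-1 - 5 - 9) = 0 - 15 = -15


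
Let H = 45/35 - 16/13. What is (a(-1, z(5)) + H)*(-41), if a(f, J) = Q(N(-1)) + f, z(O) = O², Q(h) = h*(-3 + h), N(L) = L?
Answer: -11398/91 ≈ -125.25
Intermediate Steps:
a(f, J) = 4 + f (a(f, J) = -(-3 - 1) + f = -1*(-4) + f = 4 + f)
H = 5/91 (H = 45*(1/35) - 16*1/13 = 9/7 - 16/13 = 5/91 ≈ 0.054945)
(a(-1, z(5)) + H)*(-41) = ((4 - 1) + 5/91)*(-41) = (3 + 5/91)*(-41) = (278/91)*(-41) = -11398/91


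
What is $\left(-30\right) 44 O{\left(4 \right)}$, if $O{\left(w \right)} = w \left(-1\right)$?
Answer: $5280$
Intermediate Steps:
$O{\left(w \right)} = - w$
$\left(-30\right) 44 O{\left(4 \right)} = \left(-30\right) 44 \left(\left(-1\right) 4\right) = \left(-1320\right) \left(-4\right) = 5280$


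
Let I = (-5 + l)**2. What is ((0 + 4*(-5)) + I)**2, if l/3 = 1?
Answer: 256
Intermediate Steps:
l = 3 (l = 3*1 = 3)
I = 4 (I = (-5 + 3)**2 = (-2)**2 = 4)
((0 + 4*(-5)) + I)**2 = ((0 + 4*(-5)) + 4)**2 = ((0 - 20) + 4)**2 = (-20 + 4)**2 = (-16)**2 = 256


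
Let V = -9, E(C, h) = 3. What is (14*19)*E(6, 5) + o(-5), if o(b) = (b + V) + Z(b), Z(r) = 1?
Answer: 785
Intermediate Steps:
o(b) = -8 + b (o(b) = (b - 9) + 1 = (-9 + b) + 1 = -8 + b)
(14*19)*E(6, 5) + o(-5) = (14*19)*3 + (-8 - 5) = 266*3 - 13 = 798 - 13 = 785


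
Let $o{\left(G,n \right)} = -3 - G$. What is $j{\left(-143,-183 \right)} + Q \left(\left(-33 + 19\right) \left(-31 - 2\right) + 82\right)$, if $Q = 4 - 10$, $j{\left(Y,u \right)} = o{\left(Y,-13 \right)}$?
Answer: $-3124$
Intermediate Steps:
$j{\left(Y,u \right)} = -3 - Y$
$Q = -6$ ($Q = 4 - 10 = -6$)
$j{\left(-143,-183 \right)} + Q \left(\left(-33 + 19\right) \left(-31 - 2\right) + 82\right) = \left(-3 - -143\right) - 6 \left(\left(-33 + 19\right) \left(-31 - 2\right) + 82\right) = \left(-3 + 143\right) - 6 \left(\left(-14\right) \left(-33\right) + 82\right) = 140 - 6 \left(462 + 82\right) = 140 - 3264 = -3124$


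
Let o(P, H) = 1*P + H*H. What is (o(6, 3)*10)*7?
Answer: 1050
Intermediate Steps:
o(P, H) = P + H²
(o(6, 3)*10)*7 = ((6 + 3²)*10)*7 = ((6 + 9)*10)*7 = (15*10)*7 = 150*7 = 1050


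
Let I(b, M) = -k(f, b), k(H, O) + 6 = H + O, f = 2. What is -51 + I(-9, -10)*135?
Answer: 1704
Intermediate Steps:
k(H, O) = -6 + H + O (k(H, O) = -6 + (H + O) = -6 + H + O)
I(b, M) = 4 - b (I(b, M) = -(-6 + 2 + b) = -(-4 + b) = 4 - b)
-51 + I(-9, -10)*135 = -51 + (4 - 1*(-9))*135 = -51 + (4 + 9)*135 = -51 + 13*135 = -51 + 1755 = 1704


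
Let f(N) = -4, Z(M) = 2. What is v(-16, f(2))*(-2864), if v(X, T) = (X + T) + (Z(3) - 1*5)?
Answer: 65872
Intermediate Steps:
v(X, T) = -3 + T + X (v(X, T) = (X + T) + (2 - 1*5) = (T + X) + (2 - 5) = (T + X) - 3 = -3 + T + X)
v(-16, f(2))*(-2864) = (-3 - 4 - 16)*(-2864) = -23*(-2864) = 65872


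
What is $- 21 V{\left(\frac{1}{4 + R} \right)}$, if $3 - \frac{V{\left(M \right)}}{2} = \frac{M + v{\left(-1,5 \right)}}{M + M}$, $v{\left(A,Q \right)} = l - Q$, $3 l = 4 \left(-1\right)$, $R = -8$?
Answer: $427$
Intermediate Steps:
$l = - \frac{4}{3}$ ($l = \frac{4 \left(-1\right)}{3} = \frac{1}{3} \left(-4\right) = - \frac{4}{3} \approx -1.3333$)
$v{\left(A,Q \right)} = - \frac{4}{3} - Q$
$V{\left(M \right)} = 6 - \frac{- \frac{19}{3} + M}{M}$ ($V{\left(M \right)} = 6 - 2 \frac{M - \frac{19}{3}}{M + M} = 6 - 2 \frac{M - \frac{19}{3}}{2 M} = 6 - 2 \left(M - \frac{19}{3}\right) \frac{1}{2 M} = 6 - 2 \left(- \frac{19}{3} + M\right) \frac{1}{2 M} = 6 - 2 \frac{- \frac{19}{3} + M}{2 M} = 6 - \frac{- \frac{19}{3} + M}{M}$)
$- 21 V{\left(\frac{1}{4 + R} \right)} = - 21 \left(5 + \frac{19}{3 \frac{1}{4 - 8}}\right) = - 21 \left(5 + \frac{19}{3 \frac{1}{-4}}\right) = - 21 \left(5 + \frac{19}{3 \left(- \frac{1}{4}\right)}\right) = - 21 \left(5 + \frac{19}{3} \left(-4\right)\right) = - 21 \left(5 - \frac{76}{3}\right) = \left(-21\right) \left(- \frac{61}{3}\right) = 427$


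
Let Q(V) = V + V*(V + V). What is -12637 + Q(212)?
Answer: 77463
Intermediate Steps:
Q(V) = V + 2*V² (Q(V) = V + V*(2*V) = V + 2*V²)
-12637 + Q(212) = -12637 + 212*(1 + 2*212) = -12637 + 212*(1 + 424) = -12637 + 212*425 = -12637 + 90100 = 77463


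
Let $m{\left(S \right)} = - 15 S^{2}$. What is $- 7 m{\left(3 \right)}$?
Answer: $945$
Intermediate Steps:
$- 7 m{\left(3 \right)} = - 7 \left(- 15 \cdot 3^{2}\right) = - 7 \left(\left(-15\right) 9\right) = \left(-7\right) \left(-135\right) = 945$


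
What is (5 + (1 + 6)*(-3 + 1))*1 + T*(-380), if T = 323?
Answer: -122749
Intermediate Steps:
(5 + (1 + 6)*(-3 + 1))*1 + T*(-380) = (5 + (1 + 6)*(-3 + 1))*1 + 323*(-380) = (5 + 7*(-2))*1 - 122740 = (5 - 14)*1 - 122740 = -9*1 - 122740 = -9 - 122740 = -122749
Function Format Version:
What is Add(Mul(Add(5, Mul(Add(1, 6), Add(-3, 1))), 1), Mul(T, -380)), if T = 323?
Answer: -122749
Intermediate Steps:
Add(Mul(Add(5, Mul(Add(1, 6), Add(-3, 1))), 1), Mul(T, -380)) = Add(Mul(Add(5, Mul(Add(1, 6), Add(-3, 1))), 1), Mul(323, -380)) = Add(Mul(Add(5, Mul(7, -2)), 1), -122740) = Add(Mul(Add(5, -14), 1), -122740) = Add(Mul(-9, 1), -122740) = Add(-9, -122740) = -122749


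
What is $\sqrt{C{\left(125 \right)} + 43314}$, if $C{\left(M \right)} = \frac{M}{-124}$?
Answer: $\frac{\sqrt{166495141}}{62} \approx 208.12$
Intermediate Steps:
$C{\left(M \right)} = - \frac{M}{124}$ ($C{\left(M \right)} = M \left(- \frac{1}{124}\right) = - \frac{M}{124}$)
$\sqrt{C{\left(125 \right)} + 43314} = \sqrt{\left(- \frac{1}{124}\right) 125 + 43314} = \sqrt{- \frac{125}{124} + 43314} = \sqrt{\frac{5370811}{124}} = \frac{\sqrt{166495141}}{62}$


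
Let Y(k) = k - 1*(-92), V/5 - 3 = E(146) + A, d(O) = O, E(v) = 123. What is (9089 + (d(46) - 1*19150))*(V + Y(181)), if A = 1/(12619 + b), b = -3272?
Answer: -84530065190/9347 ≈ -9.0436e+6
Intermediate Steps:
A = 1/9347 (A = 1/(12619 - 3272) = 1/9347 ≈ 0.00010699)
V = 5888615/9347 (V = 15 + 5*(123 + 1/9347) = 15 + 5*(1149682/9347) = 15 + 5748410/9347 = 5888615/9347 ≈ 630.00)
Y(k) = 92 + k (Y(k) = k + 92 = 92 + k)
(9089 + (d(46) - 1*19150))*(V + Y(181)) = (9089 + (46 - 1*19150))*(5888615/9347 + (92 + 181)) = (9089 + (46 - 19150))*(5888615/9347 + 273) = (9089 - 19104)*(8440346/9347) = -10015*8440346/9347 = -84530065190/9347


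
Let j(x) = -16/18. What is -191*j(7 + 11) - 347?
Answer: -1595/9 ≈ -177.22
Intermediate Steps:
j(x) = -8/9 (j(x) = -16*1/18 = -8/9)
-191*j(7 + 11) - 347 = -191*(-8/9) - 347 = 1528/9 - 347 = -1595/9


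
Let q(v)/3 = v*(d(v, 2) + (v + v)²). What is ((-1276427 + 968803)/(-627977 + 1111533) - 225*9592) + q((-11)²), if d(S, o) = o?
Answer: 2309131901456/120889 ≈ 1.9101e+7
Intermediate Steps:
q(v) = 3*v*(2 + 4*v²) (q(v) = 3*(v*(2 + (v + v)²)) = 3*(v*(2 + (2*v)²)) = 3*(v*(2 + 4*v²)) = 3*v*(2 + 4*v²))
((-1276427 + 968803)/(-627977 + 1111533) - 225*9592) + q((-11)²) = ((-1276427 + 968803)/(-627977 + 1111533) - 225*9592) + (6*(-11)² + 12*((-11)²)³) = (-307624/483556 - 2158200) + (6*121 + 12*121³) = (-307624*1/483556 - 2158200) + (726 + 12*1771561) = (-76906/120889 - 2158200) + (726 + 21258732) = -260902716706/120889 + 21259458 = 2309131901456/120889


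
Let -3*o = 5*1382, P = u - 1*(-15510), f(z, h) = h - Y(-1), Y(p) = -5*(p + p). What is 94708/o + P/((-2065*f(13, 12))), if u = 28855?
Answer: -147999427/2853830 ≈ -51.860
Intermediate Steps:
Y(p) = -10*p
f(z, h) = -10 + h (f(z, h) = h - (-10)*(-1) = h - 1*10 = h - 10 = -10 + h)
P = 44365 (P = 28855 - 1*(-15510) = 28855 + 15510 = 44365)
o = -6910/3 (o = -5*1382/3 = -⅓*6910 = -6910/3 ≈ -2303.3)
94708/o + P/((-2065*f(13, 12))) = 94708/(-6910/3) + 44365/((-2065*(-10 + 12))) = 94708*(-3/6910) + 44365/((-2065*2)) = -142062/3455 + 44365/(-4130) = -142062/3455 + 44365*(-1/4130) = -142062/3455 - 8873/826 = -147999427/2853830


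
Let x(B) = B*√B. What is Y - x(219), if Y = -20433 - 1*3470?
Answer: -23903 - 219*√219 ≈ -27144.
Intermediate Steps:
x(B) = B^(3/2)
Y = -23903 (Y = -20433 - 3470 = -23903)
Y - x(219) = -23903 - 219^(3/2) = -23903 - 219*√219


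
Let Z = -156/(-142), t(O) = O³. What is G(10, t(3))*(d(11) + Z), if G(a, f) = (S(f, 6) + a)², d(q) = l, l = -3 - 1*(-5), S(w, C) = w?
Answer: 301180/71 ≈ 4242.0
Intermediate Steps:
l = 2 (l = -3 + 5 = 2)
d(q) = 2
G(a, f) = (a + f)² (G(a, f) = (f + a)² = (a + f)²)
Z = 78/71 (Z = -156*(-1/142) = 78/71 ≈ 1.0986)
G(10, t(3))*(d(11) + Z) = (10 + 3³)²*(2 + 78/71) = (10 + 27)²*(220/71) = 37²*(220/71) = 1369*(220/71) = 301180/71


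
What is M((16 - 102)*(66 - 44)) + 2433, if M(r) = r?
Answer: 541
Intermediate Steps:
M((16 - 102)*(66 - 44)) + 2433 = (16 - 102)*(66 - 44) + 2433 = -86*22 + 2433 = -1892 + 2433 = 541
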